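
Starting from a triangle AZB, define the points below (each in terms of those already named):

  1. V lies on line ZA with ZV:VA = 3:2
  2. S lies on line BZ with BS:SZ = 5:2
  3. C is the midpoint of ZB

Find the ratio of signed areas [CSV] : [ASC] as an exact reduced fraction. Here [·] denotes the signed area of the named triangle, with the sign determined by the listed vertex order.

Assign A = (0, 0), Z = (1, 0), B = (0, 1) — the answer is frame-independent, so this choice is without loss of generality.
1. V lies on line ZA with ZV:VA = 3:2 ⇒ V = (2/5, 0)
2. S lies on line BZ with BS:SZ = 5:2 ⇒ S = (5/7, 2/7)
3. C is the midpoint of ZB ⇒ C = (1/2, 1/2)
2·[CSV] = -9/70, 2·[ASC] = 3/14
[CSV]:[ASC] = -9/70:3/14 = -3/5

[CSV]:[ASC] = -3/5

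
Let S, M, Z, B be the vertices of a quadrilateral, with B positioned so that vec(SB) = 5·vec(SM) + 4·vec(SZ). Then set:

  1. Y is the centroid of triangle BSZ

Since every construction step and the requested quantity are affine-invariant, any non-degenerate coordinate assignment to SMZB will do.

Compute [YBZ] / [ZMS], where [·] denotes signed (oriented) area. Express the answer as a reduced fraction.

[YBZ]:[ZMS] = -5/3

Work in coordinates with S = (0, 0), M = (1, 0), Z = (0, 1), B = (5, 4).
1. Y is the centroid of triangle BSZ ⇒ Y = (5/3, 5/3)
2·[YBZ] = 5/3, 2·[ZMS] = -1
[YBZ]:[ZMS] = 5/3:-1 = -5/3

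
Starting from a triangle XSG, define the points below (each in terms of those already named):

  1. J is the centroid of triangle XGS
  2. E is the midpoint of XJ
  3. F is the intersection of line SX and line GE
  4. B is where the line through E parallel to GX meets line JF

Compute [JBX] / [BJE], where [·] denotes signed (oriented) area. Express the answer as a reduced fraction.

[JBX]:[BJE] = -2

Assign X = (0, 0), S = (1, 0), G = (0, 1) — the answer is frame-independent, so this choice is without loss of generality.
1. J is the centroid of triangle XGS ⇒ J = (1/3, 1/3)
2. E is the midpoint of XJ ⇒ E = (1/6, 1/6)
3. F is the intersection of line SX and line GE ⇒ F = (1/5, 0)
4. B is where the line through E parallel to GX meets line JF ⇒ B = (1/6, -1/12)
2·[JBX] = -1/12, 2·[BJE] = 1/24
[JBX]:[BJE] = -1/12:1/24 = -2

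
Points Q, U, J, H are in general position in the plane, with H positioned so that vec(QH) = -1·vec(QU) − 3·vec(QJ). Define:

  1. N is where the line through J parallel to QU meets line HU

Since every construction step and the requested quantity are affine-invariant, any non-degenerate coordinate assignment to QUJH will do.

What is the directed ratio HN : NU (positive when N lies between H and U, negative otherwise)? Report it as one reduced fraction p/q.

HN:NU = -4

Choose coordinates Q = (0, 0), U = (1, 0), J = (0, 1), H = (-1, -3).
1. N is where the line through J parallel to QU meets line HU ⇒ N = (5/3, 1)
N = H + t·(U−H) with t = 4/3, so HN:NU = t:(1−t) = 4/3:-1/3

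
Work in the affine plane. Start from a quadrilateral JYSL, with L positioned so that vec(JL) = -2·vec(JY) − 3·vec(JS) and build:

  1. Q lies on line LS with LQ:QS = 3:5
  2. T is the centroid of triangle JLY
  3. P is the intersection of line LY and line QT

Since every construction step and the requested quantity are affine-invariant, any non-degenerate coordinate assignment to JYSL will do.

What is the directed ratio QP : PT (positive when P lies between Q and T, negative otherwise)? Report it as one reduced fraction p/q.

QP:PT = -9/4

Choose coordinates J = (0, 0), Y = (1, 0), S = (0, 1), L = (-2, -3).
1. Q lies on line LS with LQ:QS = 3:5 ⇒ Q = (-5/4, -3/2)
2. T is the centroid of triangle JLY ⇒ T = (-1/3, -1)
3. P is the intersection of line LY and line QT ⇒ P = (2/5, -3/5)
P = Q + t·(T−Q) with t = 9/5, so QP:PT = t:(1−t) = 9/5:-4/5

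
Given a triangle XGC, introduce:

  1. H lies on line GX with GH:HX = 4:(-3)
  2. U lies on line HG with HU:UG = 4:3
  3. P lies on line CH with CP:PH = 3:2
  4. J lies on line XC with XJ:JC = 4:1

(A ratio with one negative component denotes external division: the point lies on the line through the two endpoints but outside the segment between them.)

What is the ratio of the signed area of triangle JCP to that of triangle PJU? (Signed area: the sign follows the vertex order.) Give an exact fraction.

[JCP]:[PJU] = -63/202

Work in coordinates with X = (0, 0), G = (1, 0), C = (0, 1).
1. H lies on line GX with GH:HX = 4:(-3) ⇒ H = (-3, 0)
2. U lies on line HG with HU:UG = 4:3 ⇒ U = (-5/7, 0)
3. P lies on line CH with CP:PH = 3:2 ⇒ P = (-9/5, 2/5)
4. J lies on line XC with XJ:JC = 4:1 ⇒ J = (0, 4/5)
2·[JCP] = 9/25, 2·[PJU] = -202/175
[JCP]:[PJU] = 9/25:-202/175 = -63/202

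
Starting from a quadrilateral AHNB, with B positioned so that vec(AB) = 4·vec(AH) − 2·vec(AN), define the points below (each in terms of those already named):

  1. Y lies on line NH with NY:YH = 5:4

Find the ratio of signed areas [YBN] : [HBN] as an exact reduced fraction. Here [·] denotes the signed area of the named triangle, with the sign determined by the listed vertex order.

[YBN]:[HBN] = 5/9

Assign A = (0, 0), H = (1, 0), N = (0, 1), B = (4, -2) — the answer is frame-independent, so this choice is without loss of generality.
1. Y lies on line NH with NY:YH = 5:4 ⇒ Y = (5/9, 4/9)
2·[YBN] = 5/9, 2·[HBN] = 1
[YBN]:[HBN] = 5/9:1 = 5/9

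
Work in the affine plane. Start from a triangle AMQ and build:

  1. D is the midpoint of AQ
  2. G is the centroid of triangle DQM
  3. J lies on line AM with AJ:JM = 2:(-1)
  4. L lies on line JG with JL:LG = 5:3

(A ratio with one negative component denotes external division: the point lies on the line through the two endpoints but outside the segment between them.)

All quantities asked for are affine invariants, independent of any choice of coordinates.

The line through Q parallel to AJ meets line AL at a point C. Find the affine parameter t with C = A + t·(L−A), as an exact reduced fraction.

t = 16/5

Set A = (0, 0), M = (1, 0), Q = (0, 1); any affine frame gives the same invariant.
1. D is the midpoint of AQ ⇒ D = (0, 1/2)
2. G is the centroid of triangle DQM ⇒ G = (1/3, 1/2)
3. J lies on line AM with AJ:JM = 2:(-1) ⇒ J = (2, 0)
4. L lies on line JG with JL:LG = 5:3 ⇒ L = (23/24, 5/16)
through Q parallel to AJ: direction (2, 0); meets AL at C = (46/15, 1)
C = A + t·(L−A) with t = 16/5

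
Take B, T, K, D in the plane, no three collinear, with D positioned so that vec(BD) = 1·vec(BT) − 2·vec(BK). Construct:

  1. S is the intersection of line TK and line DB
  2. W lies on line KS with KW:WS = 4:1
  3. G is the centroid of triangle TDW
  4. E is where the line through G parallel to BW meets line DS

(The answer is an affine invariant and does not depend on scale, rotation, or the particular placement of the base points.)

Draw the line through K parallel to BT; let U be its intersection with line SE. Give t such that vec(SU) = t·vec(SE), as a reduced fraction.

Assign B = (0, 0), T = (1, 0), K = (0, 1), D = (1, -2) — the answer is frame-independent, so this choice is without loss of generality.
1. S is the intersection of line TK and line DB ⇒ S = (-1, 2)
2. W lies on line KS with KW:WS = 4:1 ⇒ W = (-4/5, 9/5)
3. G is the centroid of triangle TDW ⇒ G = (2/5, -1/15)
4. E is where the line through G parallel to BW meets line DS ⇒ E = (10/3, -20/3)
through K parallel to BT: direction (1, 0); meets SE at U = (-1/2, 1)
U = S + t·(E−S) with t = 3/26

t = 3/26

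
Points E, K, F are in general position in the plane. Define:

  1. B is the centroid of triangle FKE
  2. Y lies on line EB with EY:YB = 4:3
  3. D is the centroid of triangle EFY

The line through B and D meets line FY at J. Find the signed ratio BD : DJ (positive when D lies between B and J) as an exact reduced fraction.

Set E = (0, 0), K = (1, 0), F = (0, 1); any affine frame gives the same invariant.
1. B is the centroid of triangle FKE ⇒ B = (1/3, 1/3)
2. Y lies on line EB with EY:YB = 4:3 ⇒ Y = (4/21, 4/21)
3. D is the centroid of triangle EFY ⇒ D = (4/63, 25/63)
line BD meets FY at J = (40/273, 103/273)
D = B + t·(J−B) with t = 13/9, so BD:DJ = 13/9:-4/9

BD:DJ = -13/4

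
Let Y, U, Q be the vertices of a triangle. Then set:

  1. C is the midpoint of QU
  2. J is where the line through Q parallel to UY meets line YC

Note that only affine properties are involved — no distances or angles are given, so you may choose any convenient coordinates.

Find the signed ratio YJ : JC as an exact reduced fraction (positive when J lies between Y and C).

Choose coordinates Y = (0, 0), U = (1, 0), Q = (0, 1).
1. C is the midpoint of QU ⇒ C = (1/2, 1/2)
2. J is where the line through Q parallel to UY meets line YC ⇒ J = (1, 1)
J = Y + t·(C−Y) with t = 2, so YJ:JC = t:(1−t) = 2:-1

YJ:JC = -2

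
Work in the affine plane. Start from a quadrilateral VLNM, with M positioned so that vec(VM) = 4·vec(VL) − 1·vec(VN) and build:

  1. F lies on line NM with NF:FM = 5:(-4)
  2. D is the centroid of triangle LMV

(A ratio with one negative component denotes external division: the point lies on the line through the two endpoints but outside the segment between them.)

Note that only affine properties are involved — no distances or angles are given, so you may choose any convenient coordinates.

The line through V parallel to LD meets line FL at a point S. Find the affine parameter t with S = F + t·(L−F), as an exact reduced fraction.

Set V = (0, 0), L = (1, 0), N = (0, 1), M = (4, -1); any affine frame gives the same invariant.
1. F lies on line NM with NF:FM = 5:(-4) ⇒ F = (20, -9)
2. D is the centroid of triangle LMV ⇒ D = (5/3, -1/3)
through V parallel to LD: direction (2/3, -1/3); meets FL at S = (-18, 9)
S = F + t·(L−F) with t = 2

t = 2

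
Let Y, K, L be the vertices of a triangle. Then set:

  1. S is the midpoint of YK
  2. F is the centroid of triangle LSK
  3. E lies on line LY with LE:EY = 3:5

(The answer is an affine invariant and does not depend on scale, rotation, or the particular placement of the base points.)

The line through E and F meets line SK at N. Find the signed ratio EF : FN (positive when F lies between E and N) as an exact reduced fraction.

EF:FN = 7/8

Work in coordinates with Y = (0, 0), K = (1, 0), L = (0, 1).
1. S is the midpoint of YK ⇒ S = (1/2, 0)
2. F is the centroid of triangle LSK ⇒ F = (1/2, 1/3)
3. E lies on line LY with LE:EY = 3:5 ⇒ E = (0, 5/8)
line EF meets SK at N = (15/14, 0)
F = E + t·(N−E) with t = 7/15, so EF:FN = 7/15:8/15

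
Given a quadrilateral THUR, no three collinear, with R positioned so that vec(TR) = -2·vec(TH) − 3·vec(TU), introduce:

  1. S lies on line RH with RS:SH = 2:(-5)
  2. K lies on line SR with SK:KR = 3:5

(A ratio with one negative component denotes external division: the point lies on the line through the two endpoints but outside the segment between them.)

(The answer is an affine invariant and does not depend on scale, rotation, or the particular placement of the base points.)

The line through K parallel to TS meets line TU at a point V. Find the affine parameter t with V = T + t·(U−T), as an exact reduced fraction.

t = -3/16

Choose coordinates T = (0, 0), H = (1, 0), U = (0, 1), R = (-2, -3).
1. S lies on line RH with RS:SH = 2:(-5) ⇒ S = (-4, -5)
2. K lies on line SR with SK:KR = 3:5 ⇒ K = (-13/4, -17/4)
through K parallel to TS: direction (-4, -5); meets TU at V = (0, -3/16)
V = T + t·(U−T) with t = -3/16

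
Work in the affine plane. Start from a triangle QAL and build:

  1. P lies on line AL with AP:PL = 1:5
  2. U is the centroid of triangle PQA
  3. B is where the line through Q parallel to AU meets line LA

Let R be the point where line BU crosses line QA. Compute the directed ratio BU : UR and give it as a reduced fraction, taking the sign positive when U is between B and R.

Set Q = (0, 0), A = (1, 0), L = (0, 1); any affine frame gives the same invariant.
1. P lies on line AL with AP:PL = 1:5 ⇒ P = (5/6, 1/6)
2. U is the centroid of triangle PQA ⇒ U = (11/18, 1/18)
3. B is where the line through Q parallel to AU meets line LA ⇒ B = (7/6, -1/6)
line BU meets QA at R = (3/4, 0)
U = B + t·(R−B) with t = 4/3, so BU:UR = 4/3:-1/3

BU:UR = -4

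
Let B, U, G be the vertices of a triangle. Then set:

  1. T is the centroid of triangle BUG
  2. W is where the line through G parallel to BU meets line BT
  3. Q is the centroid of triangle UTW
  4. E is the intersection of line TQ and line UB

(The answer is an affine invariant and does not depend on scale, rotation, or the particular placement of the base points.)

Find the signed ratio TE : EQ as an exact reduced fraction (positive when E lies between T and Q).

Choose coordinates B = (0, 0), U = (1, 0), G = (0, 1).
1. T is the centroid of triangle BUG ⇒ T = (1/3, 1/3)
2. W is where the line through G parallel to BU meets line BT ⇒ W = (1, 1)
3. Q is the centroid of triangle UTW ⇒ Q = (7/9, 4/9)
4. E is the intersection of line TQ and line UB ⇒ E = (-1, 0)
E = T + t·(Q−T) with t = -3, so TE:EQ = t:(1−t) = -3:4

TE:EQ = -3/4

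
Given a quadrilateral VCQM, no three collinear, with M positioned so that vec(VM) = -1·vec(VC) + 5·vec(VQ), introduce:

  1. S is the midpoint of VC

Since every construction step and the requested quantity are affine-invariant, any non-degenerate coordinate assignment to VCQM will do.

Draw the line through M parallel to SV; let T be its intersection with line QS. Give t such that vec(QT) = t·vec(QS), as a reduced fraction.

Set V = (0, 0), C = (1, 0), Q = (0, 1), M = (-1, 5); any affine frame gives the same invariant.
1. S is the midpoint of VC ⇒ S = (1/2, 0)
through M parallel to SV: direction (-1/2, 0); meets QS at T = (-2, 5)
T = Q + t·(S−Q) with t = -4

t = -4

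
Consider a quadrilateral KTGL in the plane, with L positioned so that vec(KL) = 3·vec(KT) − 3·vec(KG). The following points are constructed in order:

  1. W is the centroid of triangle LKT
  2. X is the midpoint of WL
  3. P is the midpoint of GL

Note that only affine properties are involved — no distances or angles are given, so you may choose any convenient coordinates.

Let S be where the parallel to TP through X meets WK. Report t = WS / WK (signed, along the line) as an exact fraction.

Work in coordinates with K = (0, 0), T = (1, 0), G = (0, 1), L = (3, -3).
1. W is the centroid of triangle LKT ⇒ W = (4/3, -1)
2. X is the midpoint of WL ⇒ X = (13/6, -2)
3. P is the midpoint of GL ⇒ P = (3/2, -1)
through X parallel to TP: direction (1/2, -1); meets WK at S = (28/15, -7/5)
S = W + t·(K−W) with t = -2/5

t = -2/5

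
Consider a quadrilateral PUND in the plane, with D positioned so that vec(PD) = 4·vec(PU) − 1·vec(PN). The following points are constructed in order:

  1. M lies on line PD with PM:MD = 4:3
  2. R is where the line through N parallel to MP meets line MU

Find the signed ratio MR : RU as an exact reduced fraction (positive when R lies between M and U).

Choose coordinates P = (0, 0), U = (1, 0), N = (0, 1), D = (4, -1).
1. M lies on line PD with PM:MD = 4:3 ⇒ M = (16/7, -4/7)
2. R is where the line through N parallel to MP meets line MU ⇒ R = (-20/7, 12/7)
R = M + t·(U−M) with t = 4, so MR:RU = t:(1−t) = 4:-3

MR:RU = -4/3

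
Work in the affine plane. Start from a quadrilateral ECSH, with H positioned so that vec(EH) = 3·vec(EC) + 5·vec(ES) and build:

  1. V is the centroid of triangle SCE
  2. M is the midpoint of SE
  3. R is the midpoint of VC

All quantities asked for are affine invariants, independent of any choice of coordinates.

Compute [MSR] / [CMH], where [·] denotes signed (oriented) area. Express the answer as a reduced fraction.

Work in coordinates with E = (0, 0), C = (1, 0), S = (0, 1), H = (3, 5).
1. V is the centroid of triangle SCE ⇒ V = (1/3, 1/3)
2. M is the midpoint of SE ⇒ M = (0, 1/2)
3. R is the midpoint of VC ⇒ R = (2/3, 1/6)
2·[MSR] = -1/3, 2·[CMH] = -6
[MSR]:[CMH] = -1/3:-6 = 1/18

[MSR]:[CMH] = 1/18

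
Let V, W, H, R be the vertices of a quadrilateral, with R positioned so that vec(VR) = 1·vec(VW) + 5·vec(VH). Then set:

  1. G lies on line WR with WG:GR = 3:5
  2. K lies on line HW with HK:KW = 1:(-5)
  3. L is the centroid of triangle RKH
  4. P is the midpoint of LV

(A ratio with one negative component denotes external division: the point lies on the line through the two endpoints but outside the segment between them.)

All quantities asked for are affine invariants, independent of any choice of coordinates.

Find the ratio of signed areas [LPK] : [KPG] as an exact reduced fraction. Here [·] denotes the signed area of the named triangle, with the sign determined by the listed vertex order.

Assign V = (0, 0), W = (1, 0), H = (0, 1), R = (1, 5) — the answer is frame-independent, so this choice is without loss of generality.
1. G lies on line WR with WG:GR = 3:5 ⇒ G = (1, 15/8)
2. K lies on line HW with HK:KW = 1:(-5) ⇒ K = (-1/4, 5/4)
3. L is the centroid of triangle RKH ⇒ L = (1/4, 29/12)
4. P is the midpoint of LV ⇒ P = (1/8, 29/24)
2·[LPK] = -11/24, 2·[KPG] = 55/192
[LPK]:[KPG] = -11/24:55/192 = -8/5

[LPK]:[KPG] = -8/5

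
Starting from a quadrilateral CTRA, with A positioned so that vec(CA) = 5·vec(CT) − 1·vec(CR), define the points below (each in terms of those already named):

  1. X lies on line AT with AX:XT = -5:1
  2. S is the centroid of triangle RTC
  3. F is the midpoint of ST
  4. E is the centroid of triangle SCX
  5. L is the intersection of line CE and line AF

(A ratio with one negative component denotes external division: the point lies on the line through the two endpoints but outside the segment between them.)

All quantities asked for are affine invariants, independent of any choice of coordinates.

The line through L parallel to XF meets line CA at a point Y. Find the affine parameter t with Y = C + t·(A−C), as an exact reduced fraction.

t = -6/7

Choose coordinates C = (0, 0), T = (1, 0), R = (0, 1), A = (5, -1).
1. X lies on line AT with AX:XT = -5:1 ⇒ X = (0, 1/4)
2. S is the centroid of triangle RTC ⇒ S = (1/3, 1/3)
3. F is the midpoint of ST ⇒ F = (2/3, 1/6)
4. E is the centroid of triangle SCX ⇒ E = (1/9, 7/36)
5. L is the intersection of line CE and line AF ⇒ L = (6/35, 3/10)
through L parallel to XF: direction (2/3, -1/12); meets CA at Y = (-30/7, 6/7)
Y = C + t·(A−C) with t = -6/7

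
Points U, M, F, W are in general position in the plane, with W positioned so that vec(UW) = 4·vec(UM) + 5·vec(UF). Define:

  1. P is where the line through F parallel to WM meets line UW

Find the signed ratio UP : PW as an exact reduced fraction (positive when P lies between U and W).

UP:PW = -3/8

Choose coordinates U = (0, 0), M = (1, 0), F = (0, 1), W = (4, 5).
1. P is where the line through F parallel to WM meets line UW ⇒ P = (-12/5, -3)
P = U + t·(W−U) with t = -3/5, so UP:PW = t:(1−t) = -3/5:8/5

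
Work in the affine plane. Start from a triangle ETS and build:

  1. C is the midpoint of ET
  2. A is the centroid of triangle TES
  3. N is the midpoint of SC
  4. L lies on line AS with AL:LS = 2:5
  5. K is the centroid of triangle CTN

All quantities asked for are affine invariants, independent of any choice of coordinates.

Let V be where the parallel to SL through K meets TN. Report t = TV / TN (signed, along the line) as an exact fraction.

Work in coordinates with E = (0, 0), T = (1, 0), S = (0, 1).
1. C is the midpoint of ET ⇒ C = (1/2, 0)
2. A is the centroid of triangle TES ⇒ A = (1/3, 1/3)
3. N is the midpoint of SC ⇒ N = (1/4, 1/2)
4. L lies on line AS with AL:LS = 2:5 ⇒ L = (5/21, 11/21)
5. K is the centroid of triangle CTN ⇒ K = (7/12, 1/6)
through K parallel to SL: direction (5/21, -10/21); meets TN at V = (1/2, 1/3)
V = T + t·(N−T) with t = 2/3

t = 2/3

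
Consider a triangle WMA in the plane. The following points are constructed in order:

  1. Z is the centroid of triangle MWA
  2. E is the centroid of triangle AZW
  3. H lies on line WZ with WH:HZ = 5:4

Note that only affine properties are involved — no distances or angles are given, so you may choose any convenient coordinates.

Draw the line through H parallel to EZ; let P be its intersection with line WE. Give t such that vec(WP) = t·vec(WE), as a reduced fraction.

t = 5/9

Set W = (0, 0), M = (1, 0), A = (0, 1); any affine frame gives the same invariant.
1. Z is the centroid of triangle MWA ⇒ Z = (1/3, 1/3)
2. E is the centroid of triangle AZW ⇒ E = (1/9, 4/9)
3. H lies on line WZ with WH:HZ = 5:4 ⇒ H = (5/27, 5/27)
through H parallel to EZ: direction (2/9, -1/9); meets WE at P = (5/81, 20/81)
P = W + t·(E−W) with t = 5/9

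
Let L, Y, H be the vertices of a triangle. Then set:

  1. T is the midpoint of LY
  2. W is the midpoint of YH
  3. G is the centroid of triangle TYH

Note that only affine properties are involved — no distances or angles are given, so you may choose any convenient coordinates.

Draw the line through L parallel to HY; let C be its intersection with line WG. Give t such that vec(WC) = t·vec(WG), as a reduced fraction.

Work in coordinates with L = (0, 0), Y = (1, 0), H = (0, 1).
1. T is the midpoint of LY ⇒ T = (1/2, 0)
2. W is the midpoint of YH ⇒ W = (1/2, 1/2)
3. G is the centroid of triangle TYH ⇒ G = (1/2, 1/3)
through L parallel to HY: direction (1, -1); meets WG at C = (1/2, -1/2)
C = W + t·(G−W) with t = 6

t = 6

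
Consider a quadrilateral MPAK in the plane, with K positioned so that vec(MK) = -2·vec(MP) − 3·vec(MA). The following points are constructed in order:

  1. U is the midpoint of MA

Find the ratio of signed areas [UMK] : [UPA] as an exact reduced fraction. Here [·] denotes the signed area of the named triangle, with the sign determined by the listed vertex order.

[UMK]:[UPA] = -2

Choose coordinates M = (0, 0), P = (1, 0), A = (0, 1), K = (-2, -3).
1. U is the midpoint of MA ⇒ U = (0, 1/2)
2·[UMK] = -1, 2·[UPA] = 1/2
[UMK]:[UPA] = -1:1/2 = -2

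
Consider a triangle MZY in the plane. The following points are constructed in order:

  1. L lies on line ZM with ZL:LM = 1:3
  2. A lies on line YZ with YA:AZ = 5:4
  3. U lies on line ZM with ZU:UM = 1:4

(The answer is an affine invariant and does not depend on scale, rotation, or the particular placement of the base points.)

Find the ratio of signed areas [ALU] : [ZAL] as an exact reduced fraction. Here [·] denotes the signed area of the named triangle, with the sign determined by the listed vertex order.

[ALU]:[ZAL] = 1/5

Choose coordinates M = (0, 0), Z = (1, 0), Y = (0, 1).
1. L lies on line ZM with ZL:LM = 1:3 ⇒ L = (3/4, 0)
2. A lies on line YZ with YA:AZ = 5:4 ⇒ A = (5/9, 4/9)
3. U lies on line ZM with ZU:UM = 1:4 ⇒ U = (4/5, 0)
2·[ALU] = 1/45, 2·[ZAL] = 1/9
[ALU]:[ZAL] = 1/45:1/9 = 1/5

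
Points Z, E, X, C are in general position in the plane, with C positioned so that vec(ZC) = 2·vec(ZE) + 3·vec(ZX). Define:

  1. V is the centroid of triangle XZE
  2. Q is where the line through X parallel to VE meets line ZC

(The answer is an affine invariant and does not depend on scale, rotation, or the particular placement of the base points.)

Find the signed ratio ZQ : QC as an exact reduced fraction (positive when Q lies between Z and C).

ZQ:QC = 1/3

Choose coordinates Z = (0, 0), E = (1, 0), X = (0, 1), C = (2, 3).
1. V is the centroid of triangle XZE ⇒ V = (1/3, 1/3)
2. Q is where the line through X parallel to VE meets line ZC ⇒ Q = (1/2, 3/4)
Q = Z + t·(C−Z) with t = 1/4, so ZQ:QC = t:(1−t) = 1/4:3/4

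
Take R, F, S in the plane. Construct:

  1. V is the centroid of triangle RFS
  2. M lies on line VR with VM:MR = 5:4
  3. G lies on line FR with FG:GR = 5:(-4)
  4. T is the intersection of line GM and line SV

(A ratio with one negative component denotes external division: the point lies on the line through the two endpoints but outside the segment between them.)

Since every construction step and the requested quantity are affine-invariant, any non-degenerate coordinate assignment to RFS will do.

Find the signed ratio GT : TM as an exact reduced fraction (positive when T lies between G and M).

Work in coordinates with R = (0, 0), F = (1, 0), S = (0, 1).
1. V is the centroid of triangle RFS ⇒ V = (1/3, 1/3)
2. M lies on line VR with VM:MR = 5:4 ⇒ M = (4/27, 4/27)
3. G lies on line FR with FG:GR = 5:(-4) ⇒ G = (-4, 0)
4. T is the intersection of line GM and line SV ⇒ T = (8/19, 3/19)
T = G + t·(M−G) with t = 81/76, so GT:TM = t:(1−t) = 81/76:-5/76

GT:TM = -81/5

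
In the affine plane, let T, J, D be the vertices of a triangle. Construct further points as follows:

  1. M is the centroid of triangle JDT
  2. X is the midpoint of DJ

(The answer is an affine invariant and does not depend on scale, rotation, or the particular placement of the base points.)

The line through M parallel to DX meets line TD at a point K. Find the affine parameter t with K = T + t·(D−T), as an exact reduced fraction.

Set T = (0, 0), J = (1, 0), D = (0, 1); any affine frame gives the same invariant.
1. M is the centroid of triangle JDT ⇒ M = (1/3, 1/3)
2. X is the midpoint of DJ ⇒ X = (1/2, 1/2)
through M parallel to DX: direction (1/2, -1/2); meets TD at K = (0, 2/3)
K = T + t·(D−T) with t = 2/3

t = 2/3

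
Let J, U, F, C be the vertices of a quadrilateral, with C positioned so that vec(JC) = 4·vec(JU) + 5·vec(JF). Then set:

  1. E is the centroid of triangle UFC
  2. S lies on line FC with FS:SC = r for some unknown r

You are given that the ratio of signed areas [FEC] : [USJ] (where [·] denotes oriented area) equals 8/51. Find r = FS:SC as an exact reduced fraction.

r = -4/3

Work in coordinates with J = (0, 0), U = (1, 0), F = (0, 1), C = (4, 5).
1. E is the centroid of triangle UFC ⇒ E = (5/3, 2)
2. With FS:SC = r, write λ = r/(r+1) so S = F + λ·(C−F); S is affine-linear in λ
Every point depending on S is an affine combination of S and λ-independent points, so each such coordinate is linear in λ; the λ² term in each signed area is a multiple of (C−F)×(C−F) = 0, so 2·[FEC] and 2·[USJ] are each linear in λ. Evaluating at λ=0 and λ=1:
  2·[FEC] = 8/3,   2·[USJ] = 4·λ + 1
So [FEC]:[USJ] = (8/3) / (4·λ + 1). Setting this equal to 8/51:
  8/3 = 8/51·(4·λ + 1)  ⇒  λ = 4
Then r = λ/(1−λ) = (4)/(-3) = -4/3. Check: with r = -4/3, S = (16, 17) and [FEC]:[USJ] = 8/51 as required.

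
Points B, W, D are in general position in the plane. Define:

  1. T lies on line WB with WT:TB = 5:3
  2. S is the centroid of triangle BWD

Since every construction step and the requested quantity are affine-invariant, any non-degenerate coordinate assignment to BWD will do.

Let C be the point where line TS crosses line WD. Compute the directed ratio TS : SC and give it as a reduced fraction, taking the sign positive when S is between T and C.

TS:SC = 7/8

Choose coordinates B = (0, 0), W = (1, 0), D = (0, 1).
1. T lies on line WB with WT:TB = 5:3 ⇒ T = (3/8, 0)
2. S is the centroid of triangle BWD ⇒ S = (1/3, 1/3)
line TS meets WD at C = (2/7, 5/7)
S = T + t·(C−T) with t = 7/15, so TS:SC = 7/15:8/15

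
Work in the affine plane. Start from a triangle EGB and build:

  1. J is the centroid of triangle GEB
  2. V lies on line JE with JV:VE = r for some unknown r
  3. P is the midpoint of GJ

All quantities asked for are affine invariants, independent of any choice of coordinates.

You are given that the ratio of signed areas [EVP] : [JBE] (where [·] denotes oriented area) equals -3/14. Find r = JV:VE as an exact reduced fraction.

Assign E = (0, 0), G = (1, 0), B = (0, 1) — the answer is frame-independent, so this choice is without loss of generality.
1. J is the centroid of triangle GEB ⇒ J = (1/3, 1/3)
2. With JV:VE = r, write λ = r/(r+1) so V = J + λ·(E−J); V is affine-linear in λ
3. P is the midpoint of GJ ⇒ P = (2/3, 1/6)
Every point depending on V is an affine combination of V and λ-independent points, so each such coordinate is linear in λ; the λ² term in each signed area is a multiple of (E−J)×(E−J) = 0, so 2·[EVP] and 2·[JBE] are each linear in λ. Evaluating at λ=0 and λ=1:
  2·[EVP] = 1/6·λ − 1/6,   2·[JBE] = 1/3
So [EVP]:[JBE] = (1/6·λ − 1/6) / (1/3). Setting this equal to -3/14:
  1/6·λ − 1/6 = -3/14·(1/3)  ⇒  λ = 4/7
Then r = λ/(1−λ) = (4/7)/(3/7) = 4/3. Check: with r = 4/3, V = (1/7, 1/7) and [EVP]:[JBE] = -3/14 as required.

r = 4/3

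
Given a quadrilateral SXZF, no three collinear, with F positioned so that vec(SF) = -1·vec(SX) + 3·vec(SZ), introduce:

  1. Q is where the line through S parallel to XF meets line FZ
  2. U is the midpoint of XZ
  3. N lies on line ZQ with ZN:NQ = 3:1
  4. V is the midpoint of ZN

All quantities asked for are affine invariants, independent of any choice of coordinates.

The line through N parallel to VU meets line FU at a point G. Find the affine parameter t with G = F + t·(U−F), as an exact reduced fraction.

Choose coordinates S = (0, 0), X = (1, 0), Z = (0, 1), F = (-1, 3).
1. Q is where the line through S parallel to XF meets line FZ ⇒ Q = (2, -3)
2. U is the midpoint of XZ ⇒ U = (1/2, 1/2)
3. N lies on line ZQ with ZN:NQ = 3:1 ⇒ N = (3/2, -2)
4. V is the midpoint of ZN ⇒ V = (3/4, -1/2)
through N parallel to VU: direction (-1/4, 1); meets FU at G = (8/7, -4/7)
G = F + t·(U−F) with t = 10/7

t = 10/7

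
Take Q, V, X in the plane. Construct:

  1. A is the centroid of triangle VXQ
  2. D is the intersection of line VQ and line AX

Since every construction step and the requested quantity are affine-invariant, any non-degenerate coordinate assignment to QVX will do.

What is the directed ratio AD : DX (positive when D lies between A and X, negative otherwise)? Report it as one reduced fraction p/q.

AD:DX = -1/3

Assign Q = (0, 0), V = (1, 0), X = (0, 1) — the answer is frame-independent, so this choice is without loss of generality.
1. A is the centroid of triangle VXQ ⇒ A = (1/3, 1/3)
2. D is the intersection of line VQ and line AX ⇒ D = (1/2, 0)
D = A + t·(X−A) with t = -1/2, so AD:DX = t:(1−t) = -1/2:3/2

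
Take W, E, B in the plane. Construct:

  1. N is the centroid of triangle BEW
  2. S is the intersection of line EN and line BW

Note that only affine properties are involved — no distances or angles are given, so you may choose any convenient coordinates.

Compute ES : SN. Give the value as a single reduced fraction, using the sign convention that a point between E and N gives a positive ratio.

ES:SN = -3

Set W = (0, 0), E = (1, 0), B = (0, 1); any affine frame gives the same invariant.
1. N is the centroid of triangle BEW ⇒ N = (1/3, 1/3)
2. S is the intersection of line EN and line BW ⇒ S = (0, 1/2)
S = E + t·(N−E) with t = 3/2, so ES:SN = t:(1−t) = 3/2:-1/2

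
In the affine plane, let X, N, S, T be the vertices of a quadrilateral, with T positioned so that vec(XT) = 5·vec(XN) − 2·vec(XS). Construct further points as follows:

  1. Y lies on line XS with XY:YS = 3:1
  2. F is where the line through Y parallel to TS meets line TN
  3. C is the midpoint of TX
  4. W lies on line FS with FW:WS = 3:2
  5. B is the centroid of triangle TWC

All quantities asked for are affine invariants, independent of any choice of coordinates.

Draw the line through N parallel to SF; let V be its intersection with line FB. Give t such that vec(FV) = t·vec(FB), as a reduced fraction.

t = -18/5

Choose coordinates X = (0, 0), N = (1, 0), S = (0, 1), T = (5, -2).
1. Y lies on line XS with XY:YS = 3:1 ⇒ Y = (0, 3/4)
2. F is where the line through Y parallel to TS meets line TN ⇒ F = (5/2, -3/4)
3. C is the midpoint of TX ⇒ C = (5/2, -1)
4. W lies on line FS with FW:WS = 3:2 ⇒ W = (1, 3/10)
5. B is the centroid of triangle TWC ⇒ B = (17/6, -9/10)
through N parallel to SF: direction (5/2, -7/4); meets FB at V = (13/10, -21/100)
V = F + t·(B−F) with t = -18/5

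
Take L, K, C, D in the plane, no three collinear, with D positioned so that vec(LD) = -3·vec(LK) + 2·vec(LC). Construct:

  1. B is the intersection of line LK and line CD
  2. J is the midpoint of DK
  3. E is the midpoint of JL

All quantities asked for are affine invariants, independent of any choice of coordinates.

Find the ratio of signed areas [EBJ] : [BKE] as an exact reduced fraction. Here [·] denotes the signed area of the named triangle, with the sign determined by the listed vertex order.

Assign L = (0, 0), K = (1, 0), C = (0, 1), D = (-3, 2) — the answer is frame-independent, so this choice is without loss of generality.
1. B is the intersection of line LK and line CD ⇒ B = (3, 0)
2. J is the midpoint of DK ⇒ J = (-1, 1)
3. E is the midpoint of JL ⇒ E = (-1/2, 1/2)
2·[EBJ] = 3/2, 2·[BKE] = -1
[EBJ]:[BKE] = 3/2:-1 = -3/2

[EBJ]:[BKE] = -3/2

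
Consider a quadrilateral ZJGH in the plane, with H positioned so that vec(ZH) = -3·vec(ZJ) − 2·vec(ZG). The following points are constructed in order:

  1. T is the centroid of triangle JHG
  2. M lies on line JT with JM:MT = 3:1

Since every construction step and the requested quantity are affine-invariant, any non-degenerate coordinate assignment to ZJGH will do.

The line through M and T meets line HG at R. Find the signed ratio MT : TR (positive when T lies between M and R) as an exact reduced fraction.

MT:TR = 1/2

Assign Z = (0, 0), J = (1, 0), G = (0, 1), H = (-3, -2) — the answer is frame-independent, so this choice is without loss of generality.
1. T is the centroid of triangle JHG ⇒ T = (-2/3, -1/3)
2. M lies on line JT with JM:MT = 3:1 ⇒ M = (-1/4, -1/4)
line MT meets HG at R = (-3/2, -1/2)
T = M + t·(R−M) with t = 1/3, so MT:TR = 1/3:2/3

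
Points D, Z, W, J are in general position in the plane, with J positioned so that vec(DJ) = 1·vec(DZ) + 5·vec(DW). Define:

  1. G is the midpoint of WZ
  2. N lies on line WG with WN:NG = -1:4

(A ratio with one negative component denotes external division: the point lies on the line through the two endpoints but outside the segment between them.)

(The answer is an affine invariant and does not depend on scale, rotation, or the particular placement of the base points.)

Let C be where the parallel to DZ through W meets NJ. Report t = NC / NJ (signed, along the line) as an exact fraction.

Set D = (0, 0), Z = (1, 0), W = (0, 1), J = (1, 5); any affine frame gives the same invariant.
1. G is the midpoint of WZ ⇒ G = (1/2, 1/2)
2. N lies on line WG with WN:NG = -1:4 ⇒ N = (-1/6, 7/6)
through W parallel to DZ: direction (1, 0); meets NJ at C = (-5/23, 1)
C = N + t·(J−N) with t = -1/23

t = -1/23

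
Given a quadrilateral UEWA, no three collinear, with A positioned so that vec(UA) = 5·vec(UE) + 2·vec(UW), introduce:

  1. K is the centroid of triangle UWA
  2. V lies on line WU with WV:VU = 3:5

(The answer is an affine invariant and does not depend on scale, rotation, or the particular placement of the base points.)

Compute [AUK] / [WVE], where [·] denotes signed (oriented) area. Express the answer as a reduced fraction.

Set U = (0, 0), E = (1, 0), W = (0, 1), A = (5, 2); any affine frame gives the same invariant.
1. K is the centroid of triangle UWA ⇒ K = (5/3, 1)
2. V lies on line WU with WV:VU = 3:5 ⇒ V = (0, 5/8)
2·[AUK] = -5/3, 2·[WVE] = 3/8
[AUK]:[WVE] = -5/3:3/8 = -40/9

[AUK]:[WVE] = -40/9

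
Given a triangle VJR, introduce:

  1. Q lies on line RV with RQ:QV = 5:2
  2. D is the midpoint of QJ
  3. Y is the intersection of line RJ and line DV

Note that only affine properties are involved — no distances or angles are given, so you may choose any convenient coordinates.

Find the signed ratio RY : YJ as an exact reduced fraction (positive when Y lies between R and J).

Set V = (0, 0), J = (1, 0), R = (0, 1); any affine frame gives the same invariant.
1. Q lies on line RV with RQ:QV = 5:2 ⇒ Q = (0, 2/7)
2. D is the midpoint of QJ ⇒ D = (1/2, 1/7)
3. Y is the intersection of line RJ and line DV ⇒ Y = (7/9, 2/9)
Y = R + t·(J−R) with t = 7/9, so RY:YJ = t:(1−t) = 7/9:2/9

RY:YJ = 7/2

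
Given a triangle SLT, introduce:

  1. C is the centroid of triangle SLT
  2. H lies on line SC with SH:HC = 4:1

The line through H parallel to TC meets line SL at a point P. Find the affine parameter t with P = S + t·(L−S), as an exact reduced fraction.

Work in coordinates with S = (0, 0), L = (1, 0), T = (0, 1).
1. C is the centroid of triangle SLT ⇒ C = (1/3, 1/3)
2. H lies on line SC with SH:HC = 4:1 ⇒ H = (4/15, 4/15)
through H parallel to TC: direction (1/3, -2/3); meets SL at P = (2/5, 0)
P = S + t·(L−S) with t = 2/5

t = 2/5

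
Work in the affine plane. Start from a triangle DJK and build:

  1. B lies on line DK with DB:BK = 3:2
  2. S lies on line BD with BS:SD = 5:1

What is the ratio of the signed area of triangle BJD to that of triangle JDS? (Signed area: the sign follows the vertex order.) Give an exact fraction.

Choose coordinates D = (0, 0), J = (1, 0), K = (0, 1).
1. B lies on line DK with DB:BK = 3:2 ⇒ B = (0, 3/5)
2. S lies on line BD with BS:SD = 5:1 ⇒ S = (0, 1/10)
2·[BJD] = -3/5, 2·[JDS] = -1/10
[BJD]:[JDS] = -3/5:-1/10 = 6

[BJD]:[JDS] = 6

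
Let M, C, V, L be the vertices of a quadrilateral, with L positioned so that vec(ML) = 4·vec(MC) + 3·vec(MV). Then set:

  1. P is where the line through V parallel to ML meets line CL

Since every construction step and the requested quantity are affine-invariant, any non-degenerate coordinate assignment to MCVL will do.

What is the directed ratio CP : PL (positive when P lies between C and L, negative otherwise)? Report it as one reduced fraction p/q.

Work in coordinates with M = (0, 0), C = (1, 0), V = (0, 1), L = (4, 3).
1. P is where the line through V parallel to ML meets line CL ⇒ P = (8, 7)
P = C + t·(L−C) with t = 7/3, so CP:PL = t:(1−t) = 7/3:-4/3

CP:PL = -7/4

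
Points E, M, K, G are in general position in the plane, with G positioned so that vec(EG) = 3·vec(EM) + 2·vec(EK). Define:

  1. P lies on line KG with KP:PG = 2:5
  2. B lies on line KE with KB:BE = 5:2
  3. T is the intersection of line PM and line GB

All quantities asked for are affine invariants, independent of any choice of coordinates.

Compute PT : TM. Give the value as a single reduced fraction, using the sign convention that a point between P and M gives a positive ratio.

PT:TM = 25/42

Set E = (0, 0), M = (1, 0), K = (0, 1), G = (3, 2); any affine frame gives the same invariant.
1. P lies on line KG with KP:PG = 2:5 ⇒ P = (6/7, 9/7)
2. B lies on line KE with KB:BE = 5:2 ⇒ B = (0, 2/7)
3. T is the intersection of line PM and line GB ⇒ T = (61/67, 54/67)
T = P + t·(M−P) with t = 25/67, so PT:TM = t:(1−t) = 25/67:42/67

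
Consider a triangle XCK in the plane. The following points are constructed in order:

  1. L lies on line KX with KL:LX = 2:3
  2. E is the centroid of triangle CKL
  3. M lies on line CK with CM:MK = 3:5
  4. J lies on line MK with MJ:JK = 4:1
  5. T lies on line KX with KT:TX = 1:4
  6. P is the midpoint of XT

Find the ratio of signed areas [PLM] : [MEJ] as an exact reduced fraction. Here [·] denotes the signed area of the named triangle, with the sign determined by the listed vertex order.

[PLM]:[MEJ] = 15/8

Choose coordinates X = (0, 0), C = (1, 0), K = (0, 1).
1. L lies on line KX with KL:LX = 2:3 ⇒ L = (0, 3/5)
2. E is the centroid of triangle CKL ⇒ E = (1/3, 8/15)
3. M lies on line CK with CM:MK = 3:5 ⇒ M = (5/8, 3/8)
4. J lies on line MK with MJ:JK = 4:1 ⇒ J = (1/8, 7/8)
5. T lies on line KX with KT:TX = 1:4 ⇒ T = (0, 4/5)
6. P is the midpoint of XT ⇒ P = (0, 2/5)
2·[PLM] = -1/8, 2·[MEJ] = -1/15
[PLM]:[MEJ] = -1/8:-1/15 = 15/8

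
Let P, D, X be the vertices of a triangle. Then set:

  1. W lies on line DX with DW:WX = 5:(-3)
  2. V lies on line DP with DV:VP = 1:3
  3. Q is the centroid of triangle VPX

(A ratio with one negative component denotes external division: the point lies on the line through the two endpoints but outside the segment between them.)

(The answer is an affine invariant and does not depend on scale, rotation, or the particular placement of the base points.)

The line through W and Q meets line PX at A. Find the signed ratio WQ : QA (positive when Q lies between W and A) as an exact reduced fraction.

WQ:QA = -7

Assign P = (0, 0), D = (1, 0), X = (0, 1) — the answer is frame-independent, so this choice is without loss of generality.
1. W lies on line DX with DW:WX = 5:(-3) ⇒ W = (-3/2, 5/2)
2. V lies on line DP with DV:VP = 1:3 ⇒ V = (3/4, 0)
3. Q is the centroid of triangle VPX ⇒ Q = (1/4, 1/3)
line WQ meets PX at A = (0, 9/14)
Q = W + t·(A−W) with t = 7/6, so WQ:QA = 7/6:-1/6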